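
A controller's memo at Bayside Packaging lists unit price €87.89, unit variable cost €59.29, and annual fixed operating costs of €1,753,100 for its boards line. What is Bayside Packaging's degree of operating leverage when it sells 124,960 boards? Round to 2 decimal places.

At 124,960 units, contribution = 124,960 × €28.60 = €3,573,856.00.
EBIT = €3,573,856.00 − €1,753,100 = €1,820,756.00.
DOL = contribution ÷ EBIT = €3,573,856.00 ÷ €1,820,756.00 = 1.9628.

1.96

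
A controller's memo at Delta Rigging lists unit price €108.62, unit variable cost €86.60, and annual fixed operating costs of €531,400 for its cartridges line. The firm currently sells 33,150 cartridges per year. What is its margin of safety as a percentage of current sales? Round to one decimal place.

27.2%

Contribution margin per unit = €108.62 − €86.60 = €22.02. Break-even units = €531,400 ÷ €22.02 = 24,132.61; break-even revenue = 24,132.61 × €108.62 = €2,621,283.74.
Current sales = 33,150 × €108.62 = €3,600,753.00.
Margin of safety = (€3,600,753.00 − €2,621,283.74) ÷ €3,600,753.00 = 27.2%.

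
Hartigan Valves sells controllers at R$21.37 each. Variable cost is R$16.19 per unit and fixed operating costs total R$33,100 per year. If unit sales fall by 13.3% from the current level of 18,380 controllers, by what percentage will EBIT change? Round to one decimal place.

Total contribution margin = 18,380 × R$5.18 = R$95,208.40.
Subtracting fixed costs: EBIT = R$95,208.40 − R$33,100 = R$62,108.40.
DOL = contribution ÷ EBIT = R$95,208.40 ÷ R$62,108.40 = 1.5329.
Operating income changes by 1.5329 × -13.3% = -20.4%.

-20.4%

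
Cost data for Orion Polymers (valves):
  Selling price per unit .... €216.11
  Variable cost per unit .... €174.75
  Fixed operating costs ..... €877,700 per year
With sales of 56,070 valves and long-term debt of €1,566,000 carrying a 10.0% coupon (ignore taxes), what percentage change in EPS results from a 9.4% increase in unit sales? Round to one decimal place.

+17.0%

At 56,070 units, contribution = 56,070 × €41.36 = €2,319,055.20.
Operating income = contribution − fixed costs = €2,319,055.20 − €877,700 = €1,441,355.20.
Interest = €156,600.00, so EBIT − I = €1,284,755.20.
DCL = total CM / (EBIT − I) = €2,319,055.20 / €1,284,755.20 = 1.8051.
%ΔEPS = DCL × %ΔSales = 1.8051 × +9.4% = +17.0%.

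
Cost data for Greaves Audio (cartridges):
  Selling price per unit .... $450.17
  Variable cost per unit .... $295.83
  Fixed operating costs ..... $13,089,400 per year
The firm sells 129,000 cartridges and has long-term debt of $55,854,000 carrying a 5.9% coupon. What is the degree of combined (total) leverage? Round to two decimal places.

At 129,000 units, contribution = 129,000 × $154.34 = $19,909,860.00.
Subtracting fixed costs: EBIT = $19,909,860.00 − $13,089,400 = $6,820,460.00. Interest = $3,295,386.00, so EBIT − I = $3,525,074.00.
Degree of total leverage = total CM / (EBIT − interest) = $19,909,860.00 / $3,525,074.00 = 5.6481.

5.65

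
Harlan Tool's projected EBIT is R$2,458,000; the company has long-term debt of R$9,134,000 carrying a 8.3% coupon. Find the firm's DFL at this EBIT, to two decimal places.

Interest = R$758,122.00.
Degree of financial leverage = EBIT / (EBIT − interest) = R$2,458,000 / R$1,699,878.00 = 1.4460.

1.45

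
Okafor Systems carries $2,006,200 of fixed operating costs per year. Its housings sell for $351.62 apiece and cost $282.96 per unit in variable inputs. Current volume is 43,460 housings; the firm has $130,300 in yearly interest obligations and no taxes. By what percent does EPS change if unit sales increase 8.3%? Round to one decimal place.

Total contribution margin = 43,460 × $68.66 = $2,983,963.60.
EBIT = $2,983,963.60 − $2,006,200 = $977,763.60.
After interest of $130,300.00, pre-tax earnings = $847,463.60.
DCL = total CM / (EBIT − I) = $2,983,963.60 / $847,463.60 = 3.5211.
%ΔEPS = DCL × %ΔSales = 3.5211 × +8.3% = +29.2%.

+29.2%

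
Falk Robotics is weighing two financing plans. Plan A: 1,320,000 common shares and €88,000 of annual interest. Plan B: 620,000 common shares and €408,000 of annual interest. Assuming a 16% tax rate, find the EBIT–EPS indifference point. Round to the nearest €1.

€691,429

At indifference, (EBIT − 88,000)(1 − t)/1,320,000 = (EBIT − 408,000)(1 − t)/620,000.
The (1 − t) factor cancels: (EBIT − 88,000) × 620,000 = (EBIT − 408,000) × 1,320,000.
EBIT × (1,320,000 − 620,000) = 408,000 × 1,320,000 − 88,000 × 620,000 = 484,000,000,000, so EBIT = 484,000,000,000 ÷ 700,000 = 691,428.57.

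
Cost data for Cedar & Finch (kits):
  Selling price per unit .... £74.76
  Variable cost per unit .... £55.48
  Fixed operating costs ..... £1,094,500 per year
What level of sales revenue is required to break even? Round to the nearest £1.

Contribution margin per unit = £74.76 − £55.48 = £19.28, a CM ratio of £19.28 ÷ £74.76 = 0.2579.
Break-even sales = FC ÷ CM ratio = £1,094,500 × £74.76 / £19.28 = £4,244,026.

£4,244,026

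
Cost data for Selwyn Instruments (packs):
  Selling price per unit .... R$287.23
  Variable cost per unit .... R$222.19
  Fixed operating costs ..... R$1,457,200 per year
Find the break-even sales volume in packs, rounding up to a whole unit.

Each unit contributes R$287.23 − R$222.19 = R$65.04.
Units to break even: R$1,457,200 ÷ R$65.04 = 22,404.67, rounded up to 22,405.

22,405 packs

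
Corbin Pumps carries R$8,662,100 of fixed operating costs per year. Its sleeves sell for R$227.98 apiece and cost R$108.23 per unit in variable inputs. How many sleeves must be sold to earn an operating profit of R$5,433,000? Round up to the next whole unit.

117,705 sleeves

Unit CM = price − variable cost = R$227.98 − R$108.23 = R$119.75.
Units = (FC + target) / CM = (R$8,662,100 + R$5,433,000) / R$119.75 = 117,704.38, so 117,705 sleeves.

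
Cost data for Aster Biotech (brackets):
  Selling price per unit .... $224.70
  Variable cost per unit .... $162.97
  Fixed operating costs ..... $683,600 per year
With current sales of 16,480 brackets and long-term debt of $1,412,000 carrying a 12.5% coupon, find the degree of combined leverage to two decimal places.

6.47

Contribution at this volume is 16,480 × $61.73 = $1,017,310.40.
EBIT = $1,017,310.40 − $683,600 = $333,710.40. Interest = $176,500.00.
DOL = $1,017,310.40 ÷ $333,710.40 = 3.0485; DFL = $333,710.40 ÷ $157,210.40 = 2.1227.
DCL = DOL × DFL = 3.0485 × 2.1227 = 6.4711.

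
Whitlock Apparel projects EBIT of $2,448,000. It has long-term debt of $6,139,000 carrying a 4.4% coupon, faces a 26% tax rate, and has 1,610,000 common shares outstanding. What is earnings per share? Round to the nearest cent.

Interest = $270,116.00, so EBT = $2,448,000 − $270,116.00 = $2,177,884.00.
After tax at 26%: net income = $2,177,884.00 × 0.74 = $1,611,634.16.
Per share: $1,611,634.16 / 1,610,000 shares = $1.00.

$1.00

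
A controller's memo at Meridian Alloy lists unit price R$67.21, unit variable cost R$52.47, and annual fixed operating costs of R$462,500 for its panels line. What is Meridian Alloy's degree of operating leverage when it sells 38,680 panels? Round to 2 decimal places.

Contribution at this volume is 38,680 × R$14.74 = R$570,143.20.
Operating income = contribution − fixed costs = R$570,143.20 − R$462,500 = R$107,643.20.
So DOL = total CM / EBIT = R$570,143.20 / R$107,643.20 = 5.2966.

5.30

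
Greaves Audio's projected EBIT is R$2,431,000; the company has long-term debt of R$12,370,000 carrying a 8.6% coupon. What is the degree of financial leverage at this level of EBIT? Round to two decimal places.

Interest = R$1,063,820.00.
Degree of financial leverage = EBIT / (EBIT − interest) = R$2,431,000 / R$1,367,180.00 = 1.7781.

1.78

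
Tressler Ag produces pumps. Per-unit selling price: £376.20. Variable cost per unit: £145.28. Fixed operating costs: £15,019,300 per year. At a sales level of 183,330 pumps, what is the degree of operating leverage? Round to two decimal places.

Contribution at this volume is 183,330 × £230.92 = £42,334,563.60.
EBIT = £42,334,563.60 − £15,019,300 = £27,315,263.60.
DOL = contribution ÷ EBIT = £42,334,563.60 ÷ £27,315,263.60 = 1.5499.

1.55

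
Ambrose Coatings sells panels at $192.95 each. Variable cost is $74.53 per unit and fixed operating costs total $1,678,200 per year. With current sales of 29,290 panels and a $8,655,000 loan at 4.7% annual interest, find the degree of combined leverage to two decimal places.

2.51

Contribution at this volume is 29,290 × $118.42 = $3,468,521.80.
Subtracting fixed costs: EBIT = $3,468,521.80 − $1,678,200 = $1,790,321.80. Interest = $406,785.00, so EBIT − I = $1,383,536.80.
Degree of total leverage = total CM / (EBIT − interest) = $3,468,521.80 / $1,383,536.80 = 2.5070.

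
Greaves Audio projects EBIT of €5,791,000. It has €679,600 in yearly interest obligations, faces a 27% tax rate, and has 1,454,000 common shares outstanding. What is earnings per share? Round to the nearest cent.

€2.57

Pre-tax income = €5,791,000 − €679,600.00 = €5,111,400.00.
Net income = €5,111,400.00 × (1 − 0.27) = €3,731,322.00.
EPS = €3,731,322.00 ÷ 1,454,000 = €2.57.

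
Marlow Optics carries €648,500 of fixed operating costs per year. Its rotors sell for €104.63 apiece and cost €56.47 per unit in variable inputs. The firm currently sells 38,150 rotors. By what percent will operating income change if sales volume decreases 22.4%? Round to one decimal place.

-34.6%

Total contribution margin = 38,150 × €48.16 = €1,837,304.00.
Operating income = contribution − fixed costs = €1,837,304.00 − €648,500 = €1,188,804.00.
DOL = contribution ÷ EBIT = €1,837,304.00 ÷ €1,188,804.00 = 1.5455.
So EBIT moves 1.5455 × (-22.4%) = -34.6%.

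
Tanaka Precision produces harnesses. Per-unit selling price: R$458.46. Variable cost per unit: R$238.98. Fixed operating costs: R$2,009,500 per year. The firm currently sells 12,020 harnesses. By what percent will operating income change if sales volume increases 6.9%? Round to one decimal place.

+29.0%

At 12,020 units, contribution = 12,020 × R$219.48 = R$2,638,149.60.
Operating income = contribution − fixed costs = R$2,638,149.60 − R$2,009,500 = R$628,649.60.
Degree of operating leverage = R$2,638,149.60 / R$628,649.60 = 4.1965.
So EBIT moves 4.1965 × (+6.9%) = +29.0%.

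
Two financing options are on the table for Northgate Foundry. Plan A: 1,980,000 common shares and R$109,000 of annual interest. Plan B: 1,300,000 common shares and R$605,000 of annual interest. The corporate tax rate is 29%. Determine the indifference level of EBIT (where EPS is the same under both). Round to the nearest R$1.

R$1,553,235

At indifference, (EBIT − 109,000)(1 − t)/1,980,000 = (EBIT − 605,000)(1 − t)/1,300,000.
The (1 − t) factor cancels: (EBIT − 109,000) × 1,300,000 = (EBIT − 605,000) × 1,980,000.
EBIT × (1,980,000 − 1,300,000) = 605,000 × 1,980,000 − 109,000 × 1,300,000 = 1,056,200,000,000, so EBIT = 1,056,200,000,000 ÷ 680,000 = 1,553,235.29.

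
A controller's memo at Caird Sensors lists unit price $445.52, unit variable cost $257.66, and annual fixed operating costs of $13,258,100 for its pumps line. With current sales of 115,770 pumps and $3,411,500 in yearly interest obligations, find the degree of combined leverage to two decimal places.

Total contribution margin = 115,770 × $187.86 = $21,748,552.20.
Subtracting fixed costs: EBIT = $21,748,552.20 − $13,258,100 = $8,490,452.20. Interest = $3,411,500.00, so EBIT − I = $5,078,952.20.
DCL = contribution ÷ (EBIT − I) = $21,748,552.20 ÷ $5,078,952.20 = 4.2821.

4.28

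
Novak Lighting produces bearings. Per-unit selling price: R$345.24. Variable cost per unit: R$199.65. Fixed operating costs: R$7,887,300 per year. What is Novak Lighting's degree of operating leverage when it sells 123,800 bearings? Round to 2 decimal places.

1.78

Total contribution margin = 123,800 × R$145.59 = R$18,024,042.00.
EBIT = R$18,024,042.00 − R$7,887,300 = R$10,136,742.00.
So DOL = total CM / EBIT = R$18,024,042.00 / R$10,136,742.00 = 1.7781.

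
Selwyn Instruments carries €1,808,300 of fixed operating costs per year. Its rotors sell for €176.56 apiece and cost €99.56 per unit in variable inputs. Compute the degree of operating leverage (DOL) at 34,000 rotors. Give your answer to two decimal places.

3.23

Total contribution margin = 34,000 × €77.00 = €2,618,000.00.
Subtracting fixed costs: EBIT = €2,618,000.00 − €1,808,300 = €809,700.00.
So DOL = total CM / EBIT = €2,618,000.00 / €809,700.00 = 3.2333.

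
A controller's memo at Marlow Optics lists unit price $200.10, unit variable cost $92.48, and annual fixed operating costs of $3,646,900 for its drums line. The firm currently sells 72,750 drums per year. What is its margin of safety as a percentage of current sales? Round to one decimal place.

Each unit contributes $200.10 − $92.48 = $107.62. Break-even units = $3,646,900 ÷ $107.62 = 33,886.82; break-even revenue = 33,886.82 × $200.10 = $6,780,753.48.
Current sales = 72,750 × $200.10 = $14,557,275.00.
Margin of safety = ($14,557,275.00 − $6,780,753.48) ÷ $14,557,275.00 = 53.4%.

53.4%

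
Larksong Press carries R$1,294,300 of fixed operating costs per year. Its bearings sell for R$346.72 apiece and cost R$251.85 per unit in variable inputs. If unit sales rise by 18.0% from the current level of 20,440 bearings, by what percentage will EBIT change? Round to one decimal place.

+54.1%

Total contribution margin = 20,440 × R$94.87 = R$1,939,142.80.
Subtracting fixed costs: EBIT = R$1,939,142.80 − R$1,294,300 = R$644,842.80.
So DOL = total CM / EBIT = R$1,939,142.80 / R$644,842.80 = 3.0072.
So EBIT moves 3.0072 × (+18.0%) = +54.1%.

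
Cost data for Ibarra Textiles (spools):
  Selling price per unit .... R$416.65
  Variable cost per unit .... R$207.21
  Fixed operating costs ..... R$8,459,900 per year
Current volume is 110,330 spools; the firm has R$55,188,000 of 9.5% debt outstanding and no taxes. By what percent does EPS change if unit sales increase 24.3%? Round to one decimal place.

+59.7%

At 110,330 units, contribution = 110,330 × R$209.44 = R$23,107,515.20.
EBIT = R$23,107,515.20 − R$8,459,900 = R$14,647,615.20.
After interest of R$5,242,860.00, pre-tax earnings = R$9,404,755.20.
Degree of combined leverage = contribution ÷ (EBIT − I) = R$23,107,515.20 ÷ R$9,404,755.20 = 2.4570.
%ΔEPS = DCL × %ΔSales = 2.4570 × +24.3% = +59.7%.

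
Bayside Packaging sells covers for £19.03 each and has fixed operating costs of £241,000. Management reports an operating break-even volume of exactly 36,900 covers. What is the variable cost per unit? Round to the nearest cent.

Contribution per unit must be FC / Q = £241,000 / 36,900 = £6.5312.
Variable cost per unit = £19.03 − £6.5312 = £12.50.

£12.50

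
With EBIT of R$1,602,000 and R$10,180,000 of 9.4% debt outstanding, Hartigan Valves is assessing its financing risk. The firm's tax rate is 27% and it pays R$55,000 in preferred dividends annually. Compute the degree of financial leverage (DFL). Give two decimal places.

Annual interest charges come to R$956,920.00.
Pre-tax preferred-dividend burden = R$55,000 ÷ (1 − 0.27) = R$75,342.47.
DFL = EBIT ÷ [EBIT − I − D_p/(1−t)] = R$1,602,000 ÷ [R$1,602,000 − R$956,920.00 − R$75,342.47] = R$1,602,000 ÷ R$569,737.53 = 2.8118.

2.81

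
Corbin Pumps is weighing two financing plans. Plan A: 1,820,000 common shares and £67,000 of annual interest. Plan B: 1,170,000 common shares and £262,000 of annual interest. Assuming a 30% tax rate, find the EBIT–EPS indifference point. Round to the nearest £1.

Set EPS_A = EPS_B: (EBIT − £67,000)(1 − 0.30) ÷ 1,820,000 = (EBIT − £262,000)(1 − 0.30) ÷ 1,170,000.
Cancelling (1 − t) and cross-multiplying: 1,170,000·(EBIT − 67,000) = 1,820,000·(EBIT − 262,000).
EBIT × (1,820,000 − 1,170,000) = 262,000 × 1,820,000 − 67,000 × 1,170,000 = 398,450,000,000, so EBIT = 398,450,000,000 ÷ 650,000 = 613,000.00.

£613,000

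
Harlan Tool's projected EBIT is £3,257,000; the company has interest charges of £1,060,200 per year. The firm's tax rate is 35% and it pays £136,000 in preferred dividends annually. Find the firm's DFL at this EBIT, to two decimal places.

Interest = £1,060,200.00.
Pre-tax preferred-dividend burden = £136,000 ÷ (1 − 0.35) = £209,230.77.
DFL = EBIT ÷ [EBIT − I − D_p/(1−t)] = £3,257,000 ÷ [£3,257,000 − £1,060,200.00 − £209,230.77] = £3,257,000 ÷ £1,987,569.23 = 1.6387.

1.64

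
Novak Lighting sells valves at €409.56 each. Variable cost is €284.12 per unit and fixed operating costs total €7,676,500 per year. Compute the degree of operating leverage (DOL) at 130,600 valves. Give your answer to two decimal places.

1.88

Contribution at this volume is 130,600 × €125.44 = €16,382,464.00.
EBIT = €16,382,464.00 − €7,676,500 = €8,705,964.00.
DOL = contribution ÷ EBIT = €16,382,464.00 ÷ €8,705,964.00 = 1.8818.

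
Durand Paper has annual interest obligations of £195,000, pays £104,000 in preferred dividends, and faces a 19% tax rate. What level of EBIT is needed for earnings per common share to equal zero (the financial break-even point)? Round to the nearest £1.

Grossing the preferred dividend up to pre-tax terms: £104,000 / (1 − 0.19) = £128,395.06.
EPS = 0 when EBIT covers interest plus the pre-tax preferred burden: £195,000 + £128,395.06 = £323,395.06.

£323,395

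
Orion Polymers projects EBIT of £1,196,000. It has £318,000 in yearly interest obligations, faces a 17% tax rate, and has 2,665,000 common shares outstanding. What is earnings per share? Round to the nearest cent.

£0.27

Interest = £318,000.00, so EBT = £1,196,000 − £318,000.00 = £878,000.00.
After tax at 17%: net income = £878,000.00 × 0.83 = £728,740.00.
Per share: £728,740.00 / 2,665,000 shares = £0.27.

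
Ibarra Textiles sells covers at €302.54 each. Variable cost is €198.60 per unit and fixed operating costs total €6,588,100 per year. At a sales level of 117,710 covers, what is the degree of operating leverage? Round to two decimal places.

Contribution at this volume is 117,710 × €103.94 = €12,234,777.40.
Operating income = contribution − fixed costs = €12,234,777.40 − €6,588,100 = €5,646,677.40.
Degree of operating leverage = €12,234,777.40 / €5,646,677.40 = 2.1667.

2.17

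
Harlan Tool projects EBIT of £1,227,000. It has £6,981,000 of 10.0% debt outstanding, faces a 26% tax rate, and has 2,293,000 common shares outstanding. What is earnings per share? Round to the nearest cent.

Interest = £698,100.00, so EBT = £1,227,000 − £698,100.00 = £528,900.00.
Net income = £528,900.00 × (1 − 0.26) = £391,386.00.
Per share: £391,386.00 / 2,293,000 shares = £0.17.

£0.17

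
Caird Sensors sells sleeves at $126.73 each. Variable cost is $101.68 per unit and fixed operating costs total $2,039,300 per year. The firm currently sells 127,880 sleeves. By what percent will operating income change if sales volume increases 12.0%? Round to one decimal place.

Contribution at this volume is 127,880 × $25.05 = $3,203,394.00.
Subtracting fixed costs: EBIT = $3,203,394.00 − $2,039,300 = $1,164,094.00.
So DOL = total CM / EBIT = $3,203,394.00 / $1,164,094.00 = 2.7518.
%ΔEBIT = DOL × %ΔSales = 2.7518 × +12.0% = +33.0%.

+33.0%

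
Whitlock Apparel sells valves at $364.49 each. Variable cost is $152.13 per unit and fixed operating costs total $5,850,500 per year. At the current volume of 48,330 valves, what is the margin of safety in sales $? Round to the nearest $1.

$7,574,133

Contribution margin per unit = $364.49 − $152.13 = $212.36. Break-even units = $5,850,500 ÷ $212.36 = 27,549.92; break-even revenue = 27,549.92 × $364.49 = $10,041,668.61.
Current sales = 48,330 × $364.49 = $17,615,801.70.
Margin of safety = $17,615,801.70 − $10,041,668.61 = $7,574,133.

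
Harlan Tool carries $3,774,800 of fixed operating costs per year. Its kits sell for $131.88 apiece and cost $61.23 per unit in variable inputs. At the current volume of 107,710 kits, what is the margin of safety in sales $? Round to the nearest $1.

$7,158,501

Unit CM = price − variable cost = $131.88 − $61.23 = $70.65. Break-even units = $3,774,800 ÷ $70.65 = 53,429.58; break-even revenue = 53,429.58 × $131.88 = $7,046,293.33.
Actual sales revenue = 107,710 × $131.88 = $14,204,794.80.
Margin of safety = $14,204,794.80 − $7,046,293.33 = $7,158,501.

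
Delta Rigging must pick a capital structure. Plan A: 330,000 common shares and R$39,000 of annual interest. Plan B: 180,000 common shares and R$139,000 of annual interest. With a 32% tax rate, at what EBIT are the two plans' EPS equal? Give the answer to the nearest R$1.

Set EPS_A = EPS_B: (EBIT − R$39,000)(1 − 0.32) ÷ 330,000 = (EBIT − R$139,000)(1 − 0.32) ÷ 180,000.
The (1 − t) factor cancels: (EBIT − 39,000) × 180,000 = (EBIT − 139,000) × 330,000.
Solving, EBIT = (139,000·330,000 − 39,000·180,000) / (330,000 − 180,000) = 38,850,000,000 / 150,000 = 259,000.00.

R$259,000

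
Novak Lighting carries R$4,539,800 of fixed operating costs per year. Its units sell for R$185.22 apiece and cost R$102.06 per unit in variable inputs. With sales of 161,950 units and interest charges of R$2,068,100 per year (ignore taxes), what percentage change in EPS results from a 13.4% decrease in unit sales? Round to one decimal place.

-26.3%

Contribution at this volume is 161,950 × R$83.16 = R$13,467,762.00.
EBIT = R$13,467,762.00 − R$4,539,800 = R$8,927,962.00.
After interest of R$2,068,100.00, pre-tax earnings = R$6,859,862.00.
Degree of combined leverage = contribution ÷ (EBIT − I) = R$13,467,762.00 ÷ R$6,859,862.00 = 1.9633.
%ΔEPS = DCL × %ΔSales = 1.9633 × -13.4% = -26.3%.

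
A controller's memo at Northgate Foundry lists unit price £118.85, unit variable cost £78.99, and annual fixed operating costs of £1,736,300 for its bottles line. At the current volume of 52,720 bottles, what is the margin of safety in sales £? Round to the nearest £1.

Contribution margin per unit = £118.85 − £78.99 = £39.86. Break-even units = £1,736,300 ÷ £39.86 = 43,559.96; break-even revenue = 43,559.96 × £118.85 = £5,177,101.23.
Current sales = 52,720 × £118.85 = £6,265,772.00.
Margin of safety = £6,265,772.00 − £5,177,101.23 = £1,088,671.

£1,088,671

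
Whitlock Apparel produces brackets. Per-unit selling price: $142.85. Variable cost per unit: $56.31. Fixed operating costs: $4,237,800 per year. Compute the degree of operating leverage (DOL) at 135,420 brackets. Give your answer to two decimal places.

1.57

Total contribution margin = 135,420 × $86.54 = $11,719,246.80.
Operating income = contribution − fixed costs = $11,719,246.80 − $4,237,800 = $7,481,446.80.
So DOL = total CM / EBIT = $11,719,246.80 / $7,481,446.80 = 1.5664.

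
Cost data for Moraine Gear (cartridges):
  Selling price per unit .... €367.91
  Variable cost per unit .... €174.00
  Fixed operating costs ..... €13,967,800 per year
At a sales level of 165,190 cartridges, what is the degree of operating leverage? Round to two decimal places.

1.77

At 165,190 units, contribution = 165,190 × €193.91 = €32,031,992.90.
Subtracting fixed costs: EBIT = €32,031,992.90 − €13,967,800 = €18,064,192.90.
Degree of operating leverage = €32,031,992.90 / €18,064,192.90 = 1.7732.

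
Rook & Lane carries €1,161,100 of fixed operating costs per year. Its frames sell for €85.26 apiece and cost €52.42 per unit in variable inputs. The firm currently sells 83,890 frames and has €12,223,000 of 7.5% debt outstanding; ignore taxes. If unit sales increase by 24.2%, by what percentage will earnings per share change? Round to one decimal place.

At 83,890 units, contribution = 83,890 × €32.84 = €2,754,947.60.
Operating income = contribution − fixed costs = €2,754,947.60 − €1,161,100 = €1,593,847.60.
After interest of €916,725.00, pre-tax earnings = €677,122.60.
DCL = total CM / (EBIT − I) = €2,754,947.60 / €677,122.60 = 4.0686.
%ΔEPS = DCL × %ΔSales = 4.0686 × +24.2% = +98.5%.

+98.5%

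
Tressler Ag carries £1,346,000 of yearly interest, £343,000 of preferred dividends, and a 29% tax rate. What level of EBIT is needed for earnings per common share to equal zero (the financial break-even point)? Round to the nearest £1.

Grossing the preferred dividend up to pre-tax terms: £343,000 / (1 − 0.29) = £483,098.59.
EPS = 0 when EBIT covers interest plus the pre-tax preferred burden: £1,346,000 + £483,098.59 = £1,829,098.59.

£1,829,099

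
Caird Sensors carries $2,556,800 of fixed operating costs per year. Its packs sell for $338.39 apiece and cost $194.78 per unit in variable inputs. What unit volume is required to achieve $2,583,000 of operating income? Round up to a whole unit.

Each unit contributes $338.39 − $194.78 = $143.61.
Required volume = (fixed costs + target profit) ÷ CM = ($2,556,800 + $2,583,000) ÷ $143.61 = 35,789.99, so 35,790 packs.

35,790 packs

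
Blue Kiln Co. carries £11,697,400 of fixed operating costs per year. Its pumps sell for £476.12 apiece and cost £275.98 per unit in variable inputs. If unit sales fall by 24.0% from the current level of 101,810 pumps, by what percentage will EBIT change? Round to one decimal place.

-56.3%

At 101,810 units, contribution = 101,810 × £200.14 = £20,376,253.40.
EBIT = £20,376,253.40 − £11,697,400 = £8,678,853.40.
DOL = contribution ÷ EBIT = £20,376,253.40 ÷ £8,678,853.40 = 2.3478.
%ΔEBIT = DOL × %ΔSales = 2.3478 × -24.0% = -56.3%.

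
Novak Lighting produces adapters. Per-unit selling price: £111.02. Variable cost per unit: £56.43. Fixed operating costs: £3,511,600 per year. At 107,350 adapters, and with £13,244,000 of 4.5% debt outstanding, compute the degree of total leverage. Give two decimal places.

Total contribution margin = 107,350 × £54.59 = £5,860,236.50.
EBIT = £5,860,236.50 − £3,511,600 = £2,348,636.50. Interest = £595,980.00.
DOL = £5,860,236.50 ÷ £2,348,636.50 = 2.4952; DFL = £2,348,636.50 ÷ £1,752,656.50 = 1.3400.
Combined leverage = 2.4952 × 1.3400 = 3.3436.

3.34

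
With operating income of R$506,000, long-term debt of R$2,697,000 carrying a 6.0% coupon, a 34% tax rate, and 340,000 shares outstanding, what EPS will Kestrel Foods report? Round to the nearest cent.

Pre-tax income = R$506,000 − R$161,820.00 = R$344,180.00.
Net income = R$344,180.00 × (1 − 0.34) = R$227,158.80.
Per share: R$227,158.80 / 340,000 shares = R$0.67.

R$0.67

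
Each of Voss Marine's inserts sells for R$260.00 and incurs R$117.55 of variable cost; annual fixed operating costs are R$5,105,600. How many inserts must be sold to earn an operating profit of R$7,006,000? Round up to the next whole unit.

85,024 inserts

Contribution margin per unit = R$260.00 − R$117.55 = R$142.45.
Units = (FC + target) / CM = (R$5,105,600 + R$7,006,000) / R$142.45 = 85,023.52, so 85,024 inserts.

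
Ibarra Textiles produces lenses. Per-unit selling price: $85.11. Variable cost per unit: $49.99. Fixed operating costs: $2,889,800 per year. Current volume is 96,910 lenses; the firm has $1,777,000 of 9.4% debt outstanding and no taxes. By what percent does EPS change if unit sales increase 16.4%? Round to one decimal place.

+161.0%

Contribution at this volume is 96,910 × $35.12 = $3,403,479.20.
Operating income = contribution − fixed costs = $3,403,479.20 − $2,889,800 = $513,679.20.
Interest = $167,038.00, so EBIT − I = $346,641.20.
Degree of combined leverage = contribution ÷ (EBIT − I) = $3,403,479.20 ÷ $346,641.20 = 9.8184.
%ΔEPS = DCL × %ΔSales = 9.8184 × +16.4% = +161.0%.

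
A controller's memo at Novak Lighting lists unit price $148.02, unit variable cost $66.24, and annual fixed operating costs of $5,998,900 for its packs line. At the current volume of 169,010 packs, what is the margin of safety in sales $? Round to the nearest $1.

Contribution margin per unit = $148.02 − $66.24 = $81.78. Break-even units = $5,998,900 ÷ $81.78 = 73,354.12; break-even revenue = 73,354.12 × $148.02 = $10,857,876.96.
Actual sales revenue = 169,010 × $148.02 = $25,016,860.20.
Margin of safety = $25,016,860.20 − $10,857,876.96 = $14,158,983.

$14,158,983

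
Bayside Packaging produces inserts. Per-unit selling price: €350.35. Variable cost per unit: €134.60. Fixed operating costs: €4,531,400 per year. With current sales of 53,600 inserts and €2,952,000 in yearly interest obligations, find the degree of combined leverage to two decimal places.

2.83

Total contribution margin = 53,600 × €215.75 = €11,564,200.00.
EBIT = €11,564,200.00 − €4,531,400 = €7,032,800.00. Interest = €2,952,000.00.
DOL = €11,564,200.00 ÷ €7,032,800.00 = 1.6443; DFL = €7,032,800.00 ÷ €4,080,800.00 = 1.7234.
Combined leverage = 1.6443 × 1.7234 = 2.8338.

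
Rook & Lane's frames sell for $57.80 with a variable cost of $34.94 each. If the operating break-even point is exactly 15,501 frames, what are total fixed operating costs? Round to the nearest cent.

$354,352.86

Unit CM = price − variable cost = $57.80 − $34.94 = $22.86.
Since BE = FC / CM, FC = 15,501 × $22.86 = $354,352.86.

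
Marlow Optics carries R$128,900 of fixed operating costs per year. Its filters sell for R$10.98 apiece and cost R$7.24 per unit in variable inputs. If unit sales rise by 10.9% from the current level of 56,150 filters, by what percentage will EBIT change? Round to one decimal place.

+28.2%

At 56,150 units, contribution = 56,150 × R$3.74 = R$210,001.00.
Subtracting fixed costs: EBIT = R$210,001.00 − R$128,900 = R$81,101.00.
So DOL = total CM / EBIT = R$210,001.00 / R$81,101.00 = 2.5894.
Operating income changes by 2.5894 × +10.9% = +28.2%.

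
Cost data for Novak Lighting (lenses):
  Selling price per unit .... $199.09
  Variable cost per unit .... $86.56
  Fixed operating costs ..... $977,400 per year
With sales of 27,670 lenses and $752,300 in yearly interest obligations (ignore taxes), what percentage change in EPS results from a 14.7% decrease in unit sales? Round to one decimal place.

Contribution at this volume is 27,670 × $112.53 = $3,113,705.10.
EBIT = $3,113,705.10 − $977,400 = $2,136,305.10.
Interest = $752,300.00, so EBIT − I = $1,384,005.10.
Degree of combined leverage = contribution ÷ (EBIT − I) = $3,113,705.10 ÷ $1,384,005.10 = 2.2498.
%ΔEPS = DCL × %ΔSales = 2.2498 × -14.7% = -33.1%.

-33.1%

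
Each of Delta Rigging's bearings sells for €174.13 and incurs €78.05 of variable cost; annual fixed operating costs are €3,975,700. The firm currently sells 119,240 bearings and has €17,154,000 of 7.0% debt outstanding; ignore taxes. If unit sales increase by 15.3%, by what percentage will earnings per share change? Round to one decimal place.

Contribution at this volume is 119,240 × €96.08 = €11,456,579.20.
Operating income = contribution − fixed costs = €11,456,579.20 − €3,975,700 = €7,480,879.20.
After interest of €1,200,780.00, pre-tax earnings = €6,280,099.20.
Degree of combined leverage = contribution ÷ (EBIT − I) = €11,456,579.20 ÷ €6,280,099.20 = 1.8243.
EPS therefore changes by 1.8243 × (+15.3%) = +27.9%.

+27.9%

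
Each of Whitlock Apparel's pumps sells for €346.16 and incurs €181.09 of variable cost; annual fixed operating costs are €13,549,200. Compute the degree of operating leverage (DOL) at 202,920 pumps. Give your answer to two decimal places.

Total contribution margin = 202,920 × €165.07 = €33,496,004.40.
Operating income = contribution − fixed costs = €33,496,004.40 − €13,549,200 = €19,946,804.40.
So DOL = total CM / EBIT = €33,496,004.40 / €19,946,804.40 = 1.6793.

1.68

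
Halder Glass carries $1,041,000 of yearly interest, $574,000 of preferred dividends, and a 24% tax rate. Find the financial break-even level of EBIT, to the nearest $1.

$1,796,263

Preferred dividends are paid after tax, so their pre-tax equivalent is $574,000 ÷ (1 − 0.24) = $755,263.16.
EPS = 0 when EBIT covers interest plus the pre-tax preferred burden: $1,041,000 + $755,263.16 = $1,796,263.16.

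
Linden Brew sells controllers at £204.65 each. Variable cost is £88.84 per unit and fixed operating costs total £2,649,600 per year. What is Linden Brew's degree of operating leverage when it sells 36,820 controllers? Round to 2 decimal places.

Contribution at this volume is 36,820 × £115.81 = £4,264,124.20.
Operating income = contribution − fixed costs = £4,264,124.20 − £2,649,600 = £1,614,524.20.
So DOL = total CM / EBIT = £4,264,124.20 / £1,614,524.20 = 2.6411.

2.64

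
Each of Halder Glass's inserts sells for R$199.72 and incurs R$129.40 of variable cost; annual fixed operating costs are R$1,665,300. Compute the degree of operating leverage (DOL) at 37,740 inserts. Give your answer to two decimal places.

Total contribution margin = 37,740 × R$70.32 = R$2,653,876.80.
Subtracting fixed costs: EBIT = R$2,653,876.80 − R$1,665,300 = R$988,576.80.
So DOL = total CM / EBIT = R$2,653,876.80 / R$988,576.80 = 2.6845.

2.68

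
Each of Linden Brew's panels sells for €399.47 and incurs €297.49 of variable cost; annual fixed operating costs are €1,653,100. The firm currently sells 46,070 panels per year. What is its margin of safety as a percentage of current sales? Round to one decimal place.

64.8%

Each unit contributes €399.47 − €297.49 = €101.98. Break-even units = €1,653,100 ÷ €101.98 = 16,210.04; break-even revenue = 16,210.04 × €399.47 = €6,475,425.15.
Actual sales revenue = 46,070 × €399.47 = €18,403,582.90.
Margin of safety = (€18,403,582.90 − €6,475,425.15) ÷ €18,403,582.90 = 64.8%.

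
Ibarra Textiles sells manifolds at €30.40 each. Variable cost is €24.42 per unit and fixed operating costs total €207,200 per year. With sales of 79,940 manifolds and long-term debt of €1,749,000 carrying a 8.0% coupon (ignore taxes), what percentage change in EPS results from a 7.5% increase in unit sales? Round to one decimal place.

At 79,940 units, contribution = 79,940 × €5.98 = €478,041.20.
EBIT = €478,041.20 − €207,200 = €270,841.20.
Interest = €139,920.00, so EBIT − I = €130,921.20.
Degree of combined leverage = contribution ÷ (EBIT − I) = €478,041.20 ÷ €130,921.20 = 3.6514.
%ΔEPS = DCL × %ΔSales = 3.6514 × +7.5% = +27.4%.

+27.4%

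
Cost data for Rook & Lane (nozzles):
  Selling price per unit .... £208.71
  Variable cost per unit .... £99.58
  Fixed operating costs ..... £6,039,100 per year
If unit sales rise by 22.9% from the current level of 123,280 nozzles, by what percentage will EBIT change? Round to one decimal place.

Contribution at this volume is 123,280 × £109.13 = £13,453,546.40.
EBIT = £13,453,546.40 − £6,039,100 = £7,414,446.40.
So DOL = total CM / EBIT = £13,453,546.40 / £7,414,446.40 = 1.8145.
So EBIT moves 1.8145 × (+22.9%) = +41.6%.

+41.6%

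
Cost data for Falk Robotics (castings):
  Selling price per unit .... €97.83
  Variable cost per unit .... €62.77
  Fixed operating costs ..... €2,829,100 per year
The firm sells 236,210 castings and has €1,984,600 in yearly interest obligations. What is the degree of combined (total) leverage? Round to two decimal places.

At 236,210 units, contribution = 236,210 × €35.06 = €8,281,522.60.
Subtracting fixed costs: EBIT = €8,281,522.60 − €2,829,100 = €5,452,422.60. Interest = €1,984,600.00.
DOL = €8,281,522.60 ÷ €5,452,422.60 = 1.5189; DFL = €5,452,422.60 ÷ €3,467,822.60 = 1.5723.
DCL = DOL × DFL = 1.5189 × 1.5723 = 2.3882.

2.39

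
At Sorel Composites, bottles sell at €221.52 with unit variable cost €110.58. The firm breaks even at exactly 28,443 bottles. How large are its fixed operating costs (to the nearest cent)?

Contribution margin per unit = €221.52 − €110.58 = €110.94.
Fixed costs = break-even units × CM = 28,443 × €110.94 = €3,155,466.42.

€3,155,466.42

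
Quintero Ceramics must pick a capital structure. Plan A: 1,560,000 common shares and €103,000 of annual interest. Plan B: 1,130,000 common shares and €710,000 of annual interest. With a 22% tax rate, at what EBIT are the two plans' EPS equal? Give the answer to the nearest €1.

Set EPS_A = EPS_B: (EBIT − €103,000)(1 − 0.22) ÷ 1,560,000 = (EBIT − €710,000)(1 − 0.22) ÷ 1,130,000.
The (1 − t) factor cancels: (EBIT − 103,000) × 1,130,000 = (EBIT − 710,000) × 1,560,000.
EBIT × (1,560,000 − 1,130,000) = 710,000 × 1,560,000 − 103,000 × 1,130,000 = 991,210,000,000, so EBIT = 991,210,000,000 ÷ 430,000 = 2,305,139.53.

€2,305,140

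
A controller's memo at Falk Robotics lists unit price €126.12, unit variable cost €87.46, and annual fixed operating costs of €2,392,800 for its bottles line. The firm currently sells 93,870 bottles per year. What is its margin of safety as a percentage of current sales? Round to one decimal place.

Contribution margin per unit = €126.12 − €87.46 = €38.66. Break-even units = €2,392,800 ÷ €38.66 = 61,893.43; break-even revenue = 61,893.43 × €126.12 = €7,805,999.38.
Current sales = 93,870 × €126.12 = €11,838,884.40.
Margin of safety = (€11,838,884.40 − €7,805,999.38) ÷ €11,838,884.40 = 34.1%.

34.1%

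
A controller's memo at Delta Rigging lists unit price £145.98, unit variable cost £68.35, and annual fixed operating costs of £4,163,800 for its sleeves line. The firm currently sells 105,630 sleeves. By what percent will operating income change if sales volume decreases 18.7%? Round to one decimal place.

Total contribution margin = 105,630 × £77.63 = £8,200,056.90.
Operating income = contribution − fixed costs = £8,200,056.90 − £4,163,800 = £4,036,256.90.
DOL = contribution ÷ EBIT = £8,200,056.90 ÷ £4,036,256.90 = 2.0316.
So EBIT moves 2.0316 × (-18.7%) = -38.0%.

-38.0%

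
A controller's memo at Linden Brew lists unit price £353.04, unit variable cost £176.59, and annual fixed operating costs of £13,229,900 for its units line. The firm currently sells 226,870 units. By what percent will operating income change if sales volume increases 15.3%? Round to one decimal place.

Total contribution margin = 226,870 × £176.45 = £40,031,211.50.
EBIT = £40,031,211.50 − £13,229,900 = £26,801,311.50.
So DOL = total CM / EBIT = £40,031,211.50 / £26,801,311.50 = 1.4936.
Operating income changes by 1.4936 × +15.3% = +22.9%.

+22.9%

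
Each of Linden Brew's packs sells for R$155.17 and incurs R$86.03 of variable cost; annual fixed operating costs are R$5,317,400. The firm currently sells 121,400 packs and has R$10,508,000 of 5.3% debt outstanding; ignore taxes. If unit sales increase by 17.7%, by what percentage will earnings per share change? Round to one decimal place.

+59.0%

At 121,400 units, contribution = 121,400 × R$69.14 = R$8,393,596.00.
EBIT = R$8,393,596.00 − R$5,317,400 = R$3,076,196.00.
After interest of R$556,924.00, pre-tax earnings = R$2,519,272.00.
Degree of combined leverage = contribution ÷ (EBIT − I) = R$8,393,596.00 ÷ R$2,519,272.00 = 3.3318.
EPS therefore changes by 3.3318 × (+17.7%) = +59.0%.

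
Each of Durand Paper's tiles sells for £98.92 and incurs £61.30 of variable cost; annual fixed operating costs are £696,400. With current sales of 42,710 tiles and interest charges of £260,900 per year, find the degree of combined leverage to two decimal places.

At 42,710 units, contribution = 42,710 × £37.62 = £1,606,750.20.
EBIT = £1,606,750.20 − £696,400 = £910,350.20. Interest = £260,900.00.
DOL = £1,606,750.20 ÷ £910,350.20 = 1.7650; DFL = £910,350.20 ÷ £649,450.20 = 1.4017.
DCL = DOL × DFL = 1.7650 × 1.4017 = 2.4740.

2.47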